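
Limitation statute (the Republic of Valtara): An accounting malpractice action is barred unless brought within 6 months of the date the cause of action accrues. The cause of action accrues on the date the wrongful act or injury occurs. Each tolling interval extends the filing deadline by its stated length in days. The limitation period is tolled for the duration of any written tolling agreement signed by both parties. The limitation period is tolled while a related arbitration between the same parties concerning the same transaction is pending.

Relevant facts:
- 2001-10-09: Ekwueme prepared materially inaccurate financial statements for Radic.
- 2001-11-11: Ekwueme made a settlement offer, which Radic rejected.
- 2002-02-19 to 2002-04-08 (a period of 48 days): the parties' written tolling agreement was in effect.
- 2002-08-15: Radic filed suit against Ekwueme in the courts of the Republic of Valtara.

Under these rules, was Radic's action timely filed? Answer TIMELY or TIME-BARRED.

TIME-BARRED

The claim accrued on 2001-10-09, when the wrongful act occurred.
6 months from 2001-10-09 is 2002-04-09.
The written tolling agreement from 2002-02-19 to 2002-04-08 tolled the period for 48 days, extending the deadline to 2002-05-27.
Nothing else in the chronology tolls or restarts the period.
Filing on 2002-08-15 missed the 2002-05-27 deadline — the action is time-barred.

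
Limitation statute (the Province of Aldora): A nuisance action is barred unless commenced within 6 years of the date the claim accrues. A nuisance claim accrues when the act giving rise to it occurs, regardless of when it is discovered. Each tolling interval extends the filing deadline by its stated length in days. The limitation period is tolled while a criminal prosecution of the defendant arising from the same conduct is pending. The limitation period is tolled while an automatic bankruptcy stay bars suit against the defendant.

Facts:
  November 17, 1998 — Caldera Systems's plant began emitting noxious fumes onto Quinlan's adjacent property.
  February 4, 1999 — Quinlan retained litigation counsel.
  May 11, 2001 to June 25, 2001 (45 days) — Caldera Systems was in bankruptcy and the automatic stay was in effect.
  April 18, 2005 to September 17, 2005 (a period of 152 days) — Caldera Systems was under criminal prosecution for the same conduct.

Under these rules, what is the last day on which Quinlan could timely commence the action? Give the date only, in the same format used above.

January 1, 2005

The claim accrued on November 17, 1998, when the wrongful act occurred.
The untolled deadline — 6 years after November 17, 1998 — is November 17, 2004.
The period was tolled for 45 days by the automatic bankruptcy stay (May 11, 2001 to June 25, 2001), pushing the deadline to January 1, 2005.
The pending criminal prosecution from April 18, 2005 to September 17, 2005 began after the period had already run on January 1, 2005, so it has no tolling effect.
The other events in the timeline have no effect on the limitation period under the stated rules.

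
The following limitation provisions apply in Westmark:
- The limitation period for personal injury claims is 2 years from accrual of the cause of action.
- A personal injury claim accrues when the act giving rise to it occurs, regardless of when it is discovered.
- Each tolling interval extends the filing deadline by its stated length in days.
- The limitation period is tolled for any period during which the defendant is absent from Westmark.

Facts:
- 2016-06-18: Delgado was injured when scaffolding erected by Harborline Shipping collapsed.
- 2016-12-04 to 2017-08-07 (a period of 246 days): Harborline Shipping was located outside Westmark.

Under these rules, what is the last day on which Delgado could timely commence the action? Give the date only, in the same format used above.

The claim accrued on 2016-06-18, when the wrongful act occurred.
2 years from 2016-06-18 is 2018-06-18.
The defendant's absence from the jurisdiction from 2016-12-04 to 2017-08-07 tolled the period for 246 days, extending the deadline to 2019-02-19.

2019-02-19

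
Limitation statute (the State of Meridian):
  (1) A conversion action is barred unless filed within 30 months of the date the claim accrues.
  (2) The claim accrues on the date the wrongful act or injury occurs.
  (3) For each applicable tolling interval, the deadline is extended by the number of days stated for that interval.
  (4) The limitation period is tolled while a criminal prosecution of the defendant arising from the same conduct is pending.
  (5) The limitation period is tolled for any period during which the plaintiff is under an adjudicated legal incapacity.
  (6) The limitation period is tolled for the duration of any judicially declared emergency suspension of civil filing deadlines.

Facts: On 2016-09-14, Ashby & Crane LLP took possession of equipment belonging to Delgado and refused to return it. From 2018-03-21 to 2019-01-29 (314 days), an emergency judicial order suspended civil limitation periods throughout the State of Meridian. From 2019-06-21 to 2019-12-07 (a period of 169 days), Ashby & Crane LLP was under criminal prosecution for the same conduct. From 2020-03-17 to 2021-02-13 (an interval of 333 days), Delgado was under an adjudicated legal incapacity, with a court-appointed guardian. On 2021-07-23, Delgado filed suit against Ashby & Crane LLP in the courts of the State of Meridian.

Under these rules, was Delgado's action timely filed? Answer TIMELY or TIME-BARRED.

The claim accrued on 2016-09-14, when the wrongful act occurred.
Adding the 30 months base period to 2016-09-14 gives a deadline of 2019-03-14, before any tolling.
The period was tolled for 314 days by the emergency suspension of filing deadlines (2018-03-21 to 2019-01-29), pushing the deadline to 2020-01-22.
The period was tolled for 169 days by the pending criminal prosecution (2019-06-21 to 2019-12-07), pushing the deadline to 2020-07-09.
The period was tolled for 333 days by the plaintiff's legal incapacity (2020-03-17 to 2021-02-13), pushing the deadline to 2021-06-07.
Delgado filed on 2021-07-23, after the 2021-06-07 deadline, so the action is time-barred.

TIME-BARRED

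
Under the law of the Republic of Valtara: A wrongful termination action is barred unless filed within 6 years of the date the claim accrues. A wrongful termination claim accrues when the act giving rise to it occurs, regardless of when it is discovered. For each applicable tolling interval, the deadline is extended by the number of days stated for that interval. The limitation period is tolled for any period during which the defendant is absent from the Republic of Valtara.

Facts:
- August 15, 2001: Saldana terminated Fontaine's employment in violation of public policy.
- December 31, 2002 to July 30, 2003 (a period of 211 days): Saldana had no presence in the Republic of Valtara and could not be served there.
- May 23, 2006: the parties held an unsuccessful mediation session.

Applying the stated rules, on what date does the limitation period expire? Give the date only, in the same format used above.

March 13, 2008

The claim accrued on August 15, 2001, the date of the act.
Adding the 6 years base period to August 15, 2001 gives a deadline of August 15, 2007, before any tolling.
The period was tolled for 211 days by the defendant's absence from the jurisdiction (December 31, 2002 to July 30, 2003), pushing the deadline to March 13, 2008.
The other events in the timeline have no effect on the limitation period under the stated rules.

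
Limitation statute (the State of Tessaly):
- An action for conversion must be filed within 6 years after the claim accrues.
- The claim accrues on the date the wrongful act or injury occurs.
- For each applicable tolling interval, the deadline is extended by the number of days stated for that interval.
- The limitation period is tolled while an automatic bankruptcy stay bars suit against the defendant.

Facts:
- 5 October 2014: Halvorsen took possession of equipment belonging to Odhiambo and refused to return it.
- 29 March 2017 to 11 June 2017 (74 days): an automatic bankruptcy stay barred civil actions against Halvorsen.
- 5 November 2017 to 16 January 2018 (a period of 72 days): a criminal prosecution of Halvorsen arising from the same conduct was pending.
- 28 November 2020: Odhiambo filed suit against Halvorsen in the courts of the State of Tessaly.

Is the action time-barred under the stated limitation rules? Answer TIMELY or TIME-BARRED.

The claim accrued on 5 October 2014, when the wrongful act occurred.
Adding the 6 years base period to 5 October 2014 gives a deadline of 5 October 2020, before any tolling.
The automatic bankruptcy stay from 29 March 2017 to 11 June 2017 tolled the period for 74 days, extending the deadline to 18 December 2020.
Although a criminal prosecution ran from 5 November 2017 to 16 January 2018, the stated rules do not make that a tolling event, so it is disregarded.
Odhiambo filed on 28 November 2020, before the 18 December 2020 deadline, so the action is timely.

TIMELY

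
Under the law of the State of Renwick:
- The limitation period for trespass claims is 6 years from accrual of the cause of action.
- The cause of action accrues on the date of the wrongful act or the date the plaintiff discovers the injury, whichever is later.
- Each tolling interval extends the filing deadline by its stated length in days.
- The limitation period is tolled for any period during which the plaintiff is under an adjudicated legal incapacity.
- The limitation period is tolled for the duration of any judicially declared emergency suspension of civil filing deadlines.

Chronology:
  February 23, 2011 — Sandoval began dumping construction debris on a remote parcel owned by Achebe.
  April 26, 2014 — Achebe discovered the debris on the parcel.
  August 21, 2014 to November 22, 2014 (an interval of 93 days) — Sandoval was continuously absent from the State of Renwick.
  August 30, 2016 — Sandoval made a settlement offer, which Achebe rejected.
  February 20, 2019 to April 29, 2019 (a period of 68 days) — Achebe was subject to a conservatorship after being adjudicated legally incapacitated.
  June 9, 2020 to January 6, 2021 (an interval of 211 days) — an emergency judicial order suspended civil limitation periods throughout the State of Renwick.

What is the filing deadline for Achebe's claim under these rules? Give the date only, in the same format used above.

Because discovery on April 26, 2014 post-dates the February 23, 2011 act, accrual under the later-of rule falls on April 26, 2014.
6 years from April 26, 2014 is April 26, 2020.
Because the plaintiff's legal incapacity ran from February 20, 2019 to April 29, 2019, the deadline is extended by 68 days to July 3, 2020.
The period was tolled for 211 days by the emergency suspension of filing deadlines (June 9, 2020 to January 6, 2021), pushing the deadline to January 30, 2021.
No stated provision tolls the period for the defendant's absence, so the interval from August 21, 2014 to November 22, 2014 has no effect on the deadline.
Nothing else in the chronology tolls or restarts the period.

January 30, 2021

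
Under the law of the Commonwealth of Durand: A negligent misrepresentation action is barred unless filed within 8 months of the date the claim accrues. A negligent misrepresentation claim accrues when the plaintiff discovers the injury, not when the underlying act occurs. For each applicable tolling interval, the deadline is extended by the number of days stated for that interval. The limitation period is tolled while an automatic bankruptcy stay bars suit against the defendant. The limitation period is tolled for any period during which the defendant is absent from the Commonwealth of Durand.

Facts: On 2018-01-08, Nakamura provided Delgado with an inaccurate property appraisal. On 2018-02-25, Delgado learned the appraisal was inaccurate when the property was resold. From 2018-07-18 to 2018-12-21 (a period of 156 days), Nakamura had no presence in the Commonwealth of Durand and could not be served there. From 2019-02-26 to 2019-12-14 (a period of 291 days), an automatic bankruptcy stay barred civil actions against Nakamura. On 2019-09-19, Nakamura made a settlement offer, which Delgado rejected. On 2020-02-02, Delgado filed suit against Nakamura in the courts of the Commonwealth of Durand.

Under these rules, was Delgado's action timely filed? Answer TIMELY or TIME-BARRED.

TIME-BARRED

The claim did not accrue until Delgado discovered the injury on 2018-02-25; the 2018-01-08 act date does not start the clock under the stated rule.
8 months from 2018-02-25 is 2018-10-25.
The defendant's absence from the jurisdiction from 2018-07-18 to 2018-12-21 tolled the period for 156 days, extending the deadline to 2019-03-30.
Because the automatic bankruptcy stay ran from 2019-02-26 to 2019-12-14, the deadline is extended by 291 days to 2020-01-15.
None of the other events listed affects the running of the period under the stated rules.
Delgado filed on 2020-02-02, after the 2020-01-15 deadline, so the action is time-barred.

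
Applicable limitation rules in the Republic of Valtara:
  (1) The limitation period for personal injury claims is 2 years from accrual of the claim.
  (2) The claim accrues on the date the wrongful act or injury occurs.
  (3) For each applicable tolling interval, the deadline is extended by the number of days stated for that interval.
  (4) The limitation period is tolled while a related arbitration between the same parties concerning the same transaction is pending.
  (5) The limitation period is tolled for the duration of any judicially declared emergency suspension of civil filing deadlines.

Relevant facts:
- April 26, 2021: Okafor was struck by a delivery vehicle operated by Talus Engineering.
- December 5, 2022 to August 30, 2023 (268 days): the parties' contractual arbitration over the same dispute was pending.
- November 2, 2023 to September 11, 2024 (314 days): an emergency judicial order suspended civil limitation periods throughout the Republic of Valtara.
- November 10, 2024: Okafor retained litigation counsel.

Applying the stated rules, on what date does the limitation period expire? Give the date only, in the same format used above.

The claim accrued on April 26, 2021, the date of the act.
The untolled deadline — 2 years after April 26, 2021 — is April 26, 2023.
Because the pending related arbitration ran from December 5, 2022 to August 30, 2023, the deadline is extended by 268 days to January 19, 2024.
The period was tolled for 314 days by the emergency suspension of filing deadlines (November 2, 2023 to September 11, 2024), pushing the deadline to November 28, 2024.
Nothing else in the chronology tolls or restarts the period.

November 28, 2024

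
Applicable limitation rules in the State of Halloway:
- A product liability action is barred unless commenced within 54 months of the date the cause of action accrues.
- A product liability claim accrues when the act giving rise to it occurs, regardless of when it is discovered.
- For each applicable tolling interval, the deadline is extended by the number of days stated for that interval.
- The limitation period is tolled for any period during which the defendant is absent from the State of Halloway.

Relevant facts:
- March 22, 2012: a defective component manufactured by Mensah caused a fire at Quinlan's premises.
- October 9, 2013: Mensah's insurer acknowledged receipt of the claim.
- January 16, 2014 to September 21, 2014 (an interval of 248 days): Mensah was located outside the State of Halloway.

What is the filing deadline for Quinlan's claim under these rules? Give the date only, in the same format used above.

The limitation period began to run on March 22, 2012.
Adding the 54 months base period to March 22, 2012 gives a deadline of September 22, 2016, before any tolling.
The period was tolled for 248 days by the defendant's absence from the jurisdiction (January 16, 2014 to September 21, 2014), pushing the deadline to May 28, 2017.
Nothing else in the chronology tolls or restarts the period.

May 28, 2017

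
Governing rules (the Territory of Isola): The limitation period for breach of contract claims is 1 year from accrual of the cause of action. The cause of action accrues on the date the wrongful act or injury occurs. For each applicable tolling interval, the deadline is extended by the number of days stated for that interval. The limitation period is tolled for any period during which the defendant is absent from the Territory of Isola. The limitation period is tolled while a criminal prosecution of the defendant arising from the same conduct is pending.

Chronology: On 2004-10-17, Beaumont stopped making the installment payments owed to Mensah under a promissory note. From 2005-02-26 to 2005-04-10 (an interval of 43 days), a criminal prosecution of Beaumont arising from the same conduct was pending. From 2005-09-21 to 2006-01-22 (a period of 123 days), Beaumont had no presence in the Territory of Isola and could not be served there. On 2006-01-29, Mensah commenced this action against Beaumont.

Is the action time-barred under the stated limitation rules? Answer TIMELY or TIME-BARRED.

TIMELY

The cause of action accrued on 2004-10-17, the date of the act.
Adding the 1 year base period to 2004-10-17 gives a deadline of 2005-10-17, before any tolling.
The period was tolled for 43 days by the pending criminal prosecution (2005-02-26 to 2005-04-10), pushing the deadline to 2005-11-29.
The period was tolled for 123 days by the defendant's absence from the jurisdiction (2005-09-21 to 2006-01-22), pushing the deadline to 2006-04-01.
Mensah filed on 2006-01-29, before the 2006-04-01 deadline, so the action is timely.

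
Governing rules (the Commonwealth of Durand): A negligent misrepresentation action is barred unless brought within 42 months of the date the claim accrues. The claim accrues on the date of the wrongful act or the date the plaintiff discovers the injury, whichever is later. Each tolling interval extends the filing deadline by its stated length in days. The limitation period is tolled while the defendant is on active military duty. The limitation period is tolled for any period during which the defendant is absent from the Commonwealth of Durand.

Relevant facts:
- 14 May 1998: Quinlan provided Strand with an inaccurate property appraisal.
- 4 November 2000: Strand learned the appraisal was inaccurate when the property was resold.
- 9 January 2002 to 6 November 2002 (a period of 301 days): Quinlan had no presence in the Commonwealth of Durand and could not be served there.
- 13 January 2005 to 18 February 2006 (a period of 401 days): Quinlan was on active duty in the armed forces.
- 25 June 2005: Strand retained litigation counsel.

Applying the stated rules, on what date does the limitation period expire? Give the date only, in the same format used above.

6 April 2006

Taking the later of the act (14 May 1998) and discovery (4 November 2000), the claim accrued on 4 November 2000.
42 months from 4 November 2000 is 4 May 2004.
The defendant's absence from the jurisdiction from 9 January 2002 to 6 November 2002 tolled the period for 301 days, extending the deadline to 1 March 2005.
Because the defendant's active military service ran from 13 January 2005 to 18 February 2006, the deadline is extended by 401 days to 6 April 2006.
The other events in the timeline have no effect on the limitation period under the stated rules.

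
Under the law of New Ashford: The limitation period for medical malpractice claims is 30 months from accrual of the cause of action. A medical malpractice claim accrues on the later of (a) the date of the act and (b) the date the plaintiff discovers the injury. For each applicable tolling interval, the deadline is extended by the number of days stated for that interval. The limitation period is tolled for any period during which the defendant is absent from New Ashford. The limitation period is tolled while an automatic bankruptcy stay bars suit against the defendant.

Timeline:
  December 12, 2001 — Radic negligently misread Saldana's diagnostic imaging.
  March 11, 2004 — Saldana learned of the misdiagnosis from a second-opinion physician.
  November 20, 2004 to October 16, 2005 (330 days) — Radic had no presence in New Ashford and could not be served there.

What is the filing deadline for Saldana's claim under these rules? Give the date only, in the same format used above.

Because discovery on March 11, 2004 post-dates the December 12, 2001 act, accrual under the later-of rule falls on March 11, 2004.
Adding the 30 months base period to March 11, 2004 gives a deadline of September 11, 2006, before any tolling.
The period was tolled for 330 days by the defendant's absence from the jurisdiction (November 20, 2004 to October 16, 2005), pushing the deadline to August 7, 2007.

August 7, 2007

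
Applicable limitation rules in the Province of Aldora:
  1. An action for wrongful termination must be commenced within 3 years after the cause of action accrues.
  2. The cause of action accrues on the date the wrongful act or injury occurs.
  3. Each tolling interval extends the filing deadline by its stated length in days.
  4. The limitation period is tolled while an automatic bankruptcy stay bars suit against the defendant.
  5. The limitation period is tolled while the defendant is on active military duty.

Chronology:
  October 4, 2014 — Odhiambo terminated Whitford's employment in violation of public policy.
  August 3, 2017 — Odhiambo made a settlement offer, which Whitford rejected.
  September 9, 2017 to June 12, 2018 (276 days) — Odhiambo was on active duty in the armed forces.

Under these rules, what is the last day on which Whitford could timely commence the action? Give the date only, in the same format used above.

The limitation period began to run on October 4, 2014.
Adding the 3 years base period to October 4, 2014 gives a deadline of October 4, 2017, before any tolling.
Because the defendant's active military service ran from September 9, 2017 to June 12, 2018, the deadline is extended by 276 days to July 7, 2018.
Nothing else in the chronology tolls or restarts the period.

July 7, 2018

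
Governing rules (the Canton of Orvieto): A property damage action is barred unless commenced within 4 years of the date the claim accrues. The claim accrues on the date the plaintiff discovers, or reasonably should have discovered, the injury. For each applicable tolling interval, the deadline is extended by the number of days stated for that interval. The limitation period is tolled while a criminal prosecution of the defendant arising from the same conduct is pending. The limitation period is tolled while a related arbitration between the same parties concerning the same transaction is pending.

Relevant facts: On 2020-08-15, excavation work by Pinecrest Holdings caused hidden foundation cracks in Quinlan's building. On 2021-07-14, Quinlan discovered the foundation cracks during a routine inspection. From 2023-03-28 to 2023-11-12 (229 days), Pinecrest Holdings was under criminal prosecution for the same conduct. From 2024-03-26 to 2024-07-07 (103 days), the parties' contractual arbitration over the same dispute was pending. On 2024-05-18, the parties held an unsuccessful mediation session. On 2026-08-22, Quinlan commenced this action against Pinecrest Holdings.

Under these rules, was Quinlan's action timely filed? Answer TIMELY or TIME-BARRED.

TIME-BARRED

Under the discovery rule, the claim accrued on 2021-07-14, when Quinlan discovered the injury — not on the 2020-08-15 date of the underlying act.
The untolled deadline — 4 years after 2021-07-14 — is 2025-07-14.
The period was tolled for 229 days by the pending criminal prosecution (2023-03-28 to 2023-11-12), pushing the deadline to 2026-02-28.
The pending related arbitration from 2024-03-26 to 2024-07-07 tolled the period for 103 days, extending the deadline to 2026-06-11.
None of the other events listed affects the running of the period under the stated rules.
The 2026-08-22 filing falls after the 2026-06-11 deadline; the claim is time-barred.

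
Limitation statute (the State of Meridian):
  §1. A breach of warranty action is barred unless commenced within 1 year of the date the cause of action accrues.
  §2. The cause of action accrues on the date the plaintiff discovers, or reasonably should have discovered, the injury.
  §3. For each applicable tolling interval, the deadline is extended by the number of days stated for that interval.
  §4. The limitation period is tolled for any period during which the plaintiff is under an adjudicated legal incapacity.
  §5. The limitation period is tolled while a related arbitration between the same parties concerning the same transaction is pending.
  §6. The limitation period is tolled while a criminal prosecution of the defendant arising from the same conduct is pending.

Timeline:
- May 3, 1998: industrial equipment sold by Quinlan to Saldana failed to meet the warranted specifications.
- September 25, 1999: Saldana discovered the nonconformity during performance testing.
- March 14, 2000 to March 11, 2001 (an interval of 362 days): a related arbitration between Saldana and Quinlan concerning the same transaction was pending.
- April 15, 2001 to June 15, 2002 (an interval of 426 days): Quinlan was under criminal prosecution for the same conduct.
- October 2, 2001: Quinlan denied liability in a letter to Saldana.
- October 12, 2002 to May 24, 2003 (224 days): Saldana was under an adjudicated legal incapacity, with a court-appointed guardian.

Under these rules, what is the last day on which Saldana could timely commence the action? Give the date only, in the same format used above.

Under the discovery rule, the claim accrued on September 25, 1999, when Saldana discovered the injury — not on the May 3, 1998 date of the underlying act.
1 year from September 25, 1999 is September 25, 2000.
The period was tolled for 362 days by the pending related arbitration (March 14, 2000 to March 11, 2001), pushing the deadline to September 22, 2001.
Because the pending criminal prosecution ran from April 15, 2001 to June 15, 2002, the deadline is extended by 426 days to November 22, 2002.
The period was tolled for 224 days by the plaintiff's legal incapacity (October 12, 2002 to May 24, 2003), pushing the deadline to July 4, 2003.
None of the other events listed affects the running of the period under the stated rules.

July 4, 2003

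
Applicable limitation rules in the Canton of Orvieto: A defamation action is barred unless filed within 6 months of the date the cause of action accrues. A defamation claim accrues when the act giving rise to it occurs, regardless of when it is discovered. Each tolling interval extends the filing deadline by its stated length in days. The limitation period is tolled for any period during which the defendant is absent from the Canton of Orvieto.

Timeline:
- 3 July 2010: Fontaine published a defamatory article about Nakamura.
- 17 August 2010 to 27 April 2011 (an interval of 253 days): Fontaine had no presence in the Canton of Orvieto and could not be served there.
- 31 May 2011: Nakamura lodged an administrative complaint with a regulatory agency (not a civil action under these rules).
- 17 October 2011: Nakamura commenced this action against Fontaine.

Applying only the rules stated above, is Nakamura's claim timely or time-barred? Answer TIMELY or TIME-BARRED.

TIME-BARRED

The limitation period began to run on 3 July 2010.
Adding the 6 months base period to 3 July 2010 gives a deadline of 3 January 2011, before any tolling.
The period was tolled for 253 days by the defendant's absence from the jurisdiction (17 August 2010 to 27 April 2011), pushing the deadline to 13 September 2011.
None of the other events listed affects the running of the period under the stated rules.
Nakamura filed on 17 October 2011, after the 13 September 2011 deadline, so the action is time-barred.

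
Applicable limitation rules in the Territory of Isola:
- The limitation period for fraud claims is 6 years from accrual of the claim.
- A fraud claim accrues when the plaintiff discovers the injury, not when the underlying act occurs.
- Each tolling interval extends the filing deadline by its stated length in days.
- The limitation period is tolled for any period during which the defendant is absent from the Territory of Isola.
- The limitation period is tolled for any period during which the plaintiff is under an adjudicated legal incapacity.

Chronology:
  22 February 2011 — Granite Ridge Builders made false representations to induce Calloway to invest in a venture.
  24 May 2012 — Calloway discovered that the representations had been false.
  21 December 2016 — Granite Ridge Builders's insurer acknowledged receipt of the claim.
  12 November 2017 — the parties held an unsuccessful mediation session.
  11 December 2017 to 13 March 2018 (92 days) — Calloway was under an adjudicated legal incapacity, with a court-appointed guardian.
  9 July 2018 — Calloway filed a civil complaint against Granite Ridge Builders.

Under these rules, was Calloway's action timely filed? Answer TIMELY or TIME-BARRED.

TIMELY

Under the discovery rule, the claim accrued on 24 May 2012, when Calloway discovered the injury — not on the 22 February 2011 date of the underlying act.
6 years from 24 May 2012 is 24 May 2018.
The period was tolled for 92 days by the plaintiff's legal incapacity (11 December 2017 to 13 March 2018), pushing the deadline to 24 August 2018.
Nothing else in the chronology tolls or restarts the period.
Filing on 9 July 2018 beat the 24 August 2018 deadline — the action is timely.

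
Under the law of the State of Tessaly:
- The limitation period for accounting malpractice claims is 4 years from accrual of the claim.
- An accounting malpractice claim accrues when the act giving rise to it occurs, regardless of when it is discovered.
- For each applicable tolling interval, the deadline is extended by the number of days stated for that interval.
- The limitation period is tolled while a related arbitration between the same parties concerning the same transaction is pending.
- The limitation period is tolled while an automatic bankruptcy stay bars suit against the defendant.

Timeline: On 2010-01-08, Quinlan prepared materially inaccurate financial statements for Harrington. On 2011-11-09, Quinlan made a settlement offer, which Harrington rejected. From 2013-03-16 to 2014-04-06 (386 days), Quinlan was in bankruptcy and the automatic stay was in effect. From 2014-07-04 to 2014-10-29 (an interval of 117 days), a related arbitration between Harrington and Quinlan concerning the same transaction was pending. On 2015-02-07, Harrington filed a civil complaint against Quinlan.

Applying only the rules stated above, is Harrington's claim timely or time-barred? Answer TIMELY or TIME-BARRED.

TIMELY

The claim accrued on 2010-01-08, when the wrongful act occurred.
Adding the 4 years base period to 2010-01-08 gives a deadline of 2014-01-08, before any tolling.
Because the automatic bankruptcy stay ran from 2013-03-16 to 2014-04-06, the deadline is extended by 386 days to 2015-01-29.
Because the pending related arbitration ran from 2014-07-04 to 2014-10-29, the deadline is extended by 117 days to 2015-05-26.
None of the other events listed affects the running of the period under the stated rules.
The 2015-02-07 filing precedes the 2015-05-26 deadline; the claim is timely.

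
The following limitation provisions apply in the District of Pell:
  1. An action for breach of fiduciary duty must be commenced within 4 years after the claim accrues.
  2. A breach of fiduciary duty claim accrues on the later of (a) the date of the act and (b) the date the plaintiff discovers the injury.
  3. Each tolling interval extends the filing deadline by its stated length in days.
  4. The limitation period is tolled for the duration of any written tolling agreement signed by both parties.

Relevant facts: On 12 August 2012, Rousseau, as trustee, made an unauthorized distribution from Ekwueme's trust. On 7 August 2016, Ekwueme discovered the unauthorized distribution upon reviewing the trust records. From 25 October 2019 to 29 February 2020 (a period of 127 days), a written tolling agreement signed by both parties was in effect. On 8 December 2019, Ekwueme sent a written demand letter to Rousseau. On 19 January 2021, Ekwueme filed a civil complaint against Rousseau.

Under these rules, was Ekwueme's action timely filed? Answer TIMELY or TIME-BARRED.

The claim accrued on 7 August 2016 — the later of the 12 August 2012 act and the 7 August 2016 discovery.
4 years from 7 August 2016 is 7 August 2020.
Because the written tolling agreement ran from 25 October 2019 to 29 February 2020, the deadline is extended by 127 days to 12 December 2020.
Nothing else in the chronology tolls or restarts the period.
Ekwueme filed on 19 January 2021, after the 12 December 2020 deadline, so the action is time-barred.

TIME-BARRED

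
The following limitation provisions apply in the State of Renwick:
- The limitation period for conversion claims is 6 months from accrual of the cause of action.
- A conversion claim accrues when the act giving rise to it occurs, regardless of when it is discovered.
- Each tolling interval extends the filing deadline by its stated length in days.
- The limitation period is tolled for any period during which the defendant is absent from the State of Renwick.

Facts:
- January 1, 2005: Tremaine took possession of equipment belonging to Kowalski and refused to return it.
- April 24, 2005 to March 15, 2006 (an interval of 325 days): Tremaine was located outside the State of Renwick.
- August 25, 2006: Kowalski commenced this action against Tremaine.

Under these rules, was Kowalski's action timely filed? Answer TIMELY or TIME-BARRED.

The cause of action accrued on January 1, 2005, the date of the act.
The untolled deadline — 6 months after January 1, 2005 — is July 1, 2005.
The defendant's absence from the jurisdiction from April 24, 2005 to March 15, 2006 tolled the period for 325 days, extending the deadline to May 22, 2006.
The August 25, 2006 filing falls after the May 22, 2006 deadline; the claim is time-barred.

TIME-BARRED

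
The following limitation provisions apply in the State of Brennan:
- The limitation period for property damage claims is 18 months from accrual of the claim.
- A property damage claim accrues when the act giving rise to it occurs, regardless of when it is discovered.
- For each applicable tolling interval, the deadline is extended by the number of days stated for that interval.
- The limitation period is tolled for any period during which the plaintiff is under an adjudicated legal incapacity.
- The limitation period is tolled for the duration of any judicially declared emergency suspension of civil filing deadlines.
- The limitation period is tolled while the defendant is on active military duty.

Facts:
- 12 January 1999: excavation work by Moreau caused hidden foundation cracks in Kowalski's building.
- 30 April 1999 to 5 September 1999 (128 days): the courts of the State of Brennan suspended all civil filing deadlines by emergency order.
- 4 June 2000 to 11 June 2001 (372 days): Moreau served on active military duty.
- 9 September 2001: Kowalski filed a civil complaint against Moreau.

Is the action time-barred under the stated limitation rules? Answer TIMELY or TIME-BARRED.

The claim accrued on 12 January 1999, the date of the act.
Adding the 18 months base period to 12 January 1999 gives a deadline of 12 July 2000, before any tolling.
The emergency suspension of filing deadlines from 30 April 1999 to 5 September 1999 tolled the period for 128 days, extending the deadline to 17 November 2000.
The defendant's active military service from 4 June 2000 to 11 June 2001 tolled the period for 372 days, extending the deadline to 24 November 2001.
The 9 September 2001 filing precedes the 24 November 2001 deadline; the claim is timely.

TIMELY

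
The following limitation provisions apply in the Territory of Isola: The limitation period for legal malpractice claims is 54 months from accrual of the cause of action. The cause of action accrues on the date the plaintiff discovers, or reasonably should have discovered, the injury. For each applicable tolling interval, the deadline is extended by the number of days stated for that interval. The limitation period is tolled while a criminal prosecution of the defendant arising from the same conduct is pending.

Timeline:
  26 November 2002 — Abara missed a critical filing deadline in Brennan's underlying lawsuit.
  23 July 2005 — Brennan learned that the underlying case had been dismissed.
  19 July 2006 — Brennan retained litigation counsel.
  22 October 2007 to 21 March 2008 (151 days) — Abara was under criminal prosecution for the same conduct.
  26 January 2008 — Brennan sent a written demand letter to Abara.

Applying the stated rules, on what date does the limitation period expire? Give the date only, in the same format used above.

Under the discovery rule, the claim accrued on 23 July 2005, when Brennan discovered the injury — not on the 26 November 2002 date of the underlying act.
Adding the 54 months base period to 23 July 2005 gives a deadline of 23 January 2010, before any tolling.
Because the pending criminal prosecution ran from 22 October 2007 to 21 March 2008, the deadline is extended by 151 days to 23 June 2010.
Nothing else in the chronology tolls or restarts the period.

23 June 2010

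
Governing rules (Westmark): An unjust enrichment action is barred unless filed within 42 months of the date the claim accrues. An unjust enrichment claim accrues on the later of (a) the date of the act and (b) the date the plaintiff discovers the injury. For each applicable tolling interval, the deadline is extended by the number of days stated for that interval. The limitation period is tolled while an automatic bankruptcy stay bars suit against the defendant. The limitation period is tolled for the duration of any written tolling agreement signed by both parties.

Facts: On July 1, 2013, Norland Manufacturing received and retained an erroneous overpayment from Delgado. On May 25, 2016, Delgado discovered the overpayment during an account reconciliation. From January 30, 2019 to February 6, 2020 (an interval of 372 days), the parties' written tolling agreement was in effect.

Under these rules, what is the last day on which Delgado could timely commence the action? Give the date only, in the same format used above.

December 1, 2020

The claim accrued on May 25, 2016 — the later of the July 1, 2013 act and the May 25, 2016 discovery.
Adding the 42 months base period to May 25, 2016 gives a deadline of November 25, 2019, before any tolling.
The period was tolled for 372 days by the written tolling agreement (January 30, 2019 to February 6, 2020), pushing the deadline to December 1, 2020.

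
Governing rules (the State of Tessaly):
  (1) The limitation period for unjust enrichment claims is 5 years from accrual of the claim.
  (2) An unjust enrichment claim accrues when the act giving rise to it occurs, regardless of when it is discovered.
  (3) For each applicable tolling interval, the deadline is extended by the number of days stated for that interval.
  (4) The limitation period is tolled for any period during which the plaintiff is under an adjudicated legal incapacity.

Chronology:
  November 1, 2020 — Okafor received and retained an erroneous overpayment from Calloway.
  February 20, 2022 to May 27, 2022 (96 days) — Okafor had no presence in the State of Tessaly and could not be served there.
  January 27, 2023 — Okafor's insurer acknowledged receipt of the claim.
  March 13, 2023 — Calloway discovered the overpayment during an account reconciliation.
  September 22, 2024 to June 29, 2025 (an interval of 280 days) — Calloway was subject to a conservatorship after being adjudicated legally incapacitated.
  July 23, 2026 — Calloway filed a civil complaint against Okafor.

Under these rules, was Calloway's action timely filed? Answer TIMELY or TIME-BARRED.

TIMELY

The claim accrued on November 1, 2020, when the wrongful act occurred; under the stated occurrence rule the March 13, 2023 discovery does not delay accrual.
Adding the 5 years base period to November 1, 2020 gives a deadline of November 1, 2025, before any tolling.
Because the plaintiff's legal incapacity ran from September 22, 2024 to June 29, 2025, the deadline is extended by 280 days to August 8, 2026.
No stated provision tolls the period for the defendant's absence, so the interval from February 20, 2022 to May 27, 2022 has no effect on the deadline.
Nothing else in the chronology tolls or restarts the period.
The July 23, 2026 filing precedes the August 8, 2026 deadline; the claim is timely.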